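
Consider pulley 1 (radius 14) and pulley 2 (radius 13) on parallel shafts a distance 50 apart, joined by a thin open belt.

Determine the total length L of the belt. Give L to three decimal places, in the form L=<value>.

L=184.843

open belt: β = asin((r2−r1)/C) = asin(-1/50) = -1.1460°
wrap1 = π − 2β = 182.2920°
wrap2 = π + 2β = 177.7080°
tangent length = C·cosβ = 49.9900
L = r1·wrap1 + r2·wrap2 + 2·C·cosβ = 14·3.1816 + 13·3.1016 + 2·49.9900 = 184.8430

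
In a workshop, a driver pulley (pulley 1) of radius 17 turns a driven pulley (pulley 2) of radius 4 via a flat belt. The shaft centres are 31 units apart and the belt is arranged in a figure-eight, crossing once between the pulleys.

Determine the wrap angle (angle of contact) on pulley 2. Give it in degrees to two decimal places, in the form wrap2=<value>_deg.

wrap2=265.28_deg

crossed belt: β = asin((r1+r2)/C) = asin(21/31) = 42.6423°
wrap1 = wrap2 = π + 2β = 265.2846°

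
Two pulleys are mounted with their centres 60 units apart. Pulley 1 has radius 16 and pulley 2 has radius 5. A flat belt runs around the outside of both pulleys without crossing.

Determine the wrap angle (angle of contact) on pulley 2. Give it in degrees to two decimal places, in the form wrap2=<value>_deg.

wrap2=158.87_deg

open belt: β = asin((r2−r1)/C) = asin(-11/60) = -10.5640°
wrap1 = π − 2β = 201.1280°
wrap2 = π + 2β = 158.8720°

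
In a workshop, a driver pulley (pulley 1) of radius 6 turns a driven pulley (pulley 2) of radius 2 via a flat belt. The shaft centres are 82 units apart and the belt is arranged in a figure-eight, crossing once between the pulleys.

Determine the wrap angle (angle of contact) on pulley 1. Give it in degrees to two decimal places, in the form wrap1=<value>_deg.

wrap1=191.20_deg

crossed belt: β = asin((r1+r2)/C) = asin(8/82) = 5.5987°
wrap1 = wrap2 = π + 2β = 191.1975°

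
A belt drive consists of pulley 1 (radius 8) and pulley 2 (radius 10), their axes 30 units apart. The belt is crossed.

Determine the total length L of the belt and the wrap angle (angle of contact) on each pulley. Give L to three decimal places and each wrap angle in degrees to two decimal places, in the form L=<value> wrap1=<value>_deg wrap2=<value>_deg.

crossed belt: β = asin((r1+r2)/C) = asin(18/30) = 36.8699°
wrap1 = wrap2 = π + 2β = 253.7398°
tangent length = C·cosβ = 24.0000
L = (r1+r2)·wrap + 2·C·cosβ = 18·4.4286 + 2·24.0000 = 127.7147

L=127.715 wrap1=253.74_deg wrap2=253.74_deg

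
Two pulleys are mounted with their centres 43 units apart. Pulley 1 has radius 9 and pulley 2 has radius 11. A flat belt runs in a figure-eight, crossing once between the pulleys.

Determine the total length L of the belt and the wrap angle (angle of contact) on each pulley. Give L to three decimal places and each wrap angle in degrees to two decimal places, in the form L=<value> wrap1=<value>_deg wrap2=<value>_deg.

L=158.314 wrap1=235.44_deg wrap2=235.44_deg

crossed belt: β = asin((r1+r2)/C) = asin(20/43) = 27.7177°
wrap1 = wrap2 = π + 2β = 235.4355°
tangent length = C·cosβ = 38.0657
L = (r1+r2)·wrap + 2·C·cosβ = 20·4.1091 + 2·38.0657 = 158.3140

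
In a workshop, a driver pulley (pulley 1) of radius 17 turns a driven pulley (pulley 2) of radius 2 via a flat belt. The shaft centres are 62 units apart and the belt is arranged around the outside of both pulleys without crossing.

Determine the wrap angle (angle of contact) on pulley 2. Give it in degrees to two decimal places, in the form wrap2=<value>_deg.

wrap2=152.00_deg

open belt: β = asin((r2−r1)/C) = asin(-15/62) = -14.0008°
wrap1 = π − 2β = 208.0016°
wrap2 = π + 2β = 151.9984°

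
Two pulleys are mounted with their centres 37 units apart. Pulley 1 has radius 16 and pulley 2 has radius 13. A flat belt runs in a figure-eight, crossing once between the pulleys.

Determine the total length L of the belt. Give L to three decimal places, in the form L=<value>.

crossed belt: β = asin((r1+r2)/C) = asin(29/37) = 51.6083°
wrap1 = wrap2 = π + 2β = 283.2167°
tangent length = C·cosβ = 22.9783
L = (r1+r2)·wrap + 2·C·cosβ = 29·4.9431 + 2·22.9783 = 189.3053

L=189.305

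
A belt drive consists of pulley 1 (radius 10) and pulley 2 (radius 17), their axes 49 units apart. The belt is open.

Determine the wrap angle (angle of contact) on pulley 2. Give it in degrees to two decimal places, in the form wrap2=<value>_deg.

open belt: β = asin((r2−r1)/C) = asin(7/49) = 8.2132°
wrap1 = π − 2β = 163.5736°
wrap2 = π + 2β = 196.4264°

wrap2=196.43_deg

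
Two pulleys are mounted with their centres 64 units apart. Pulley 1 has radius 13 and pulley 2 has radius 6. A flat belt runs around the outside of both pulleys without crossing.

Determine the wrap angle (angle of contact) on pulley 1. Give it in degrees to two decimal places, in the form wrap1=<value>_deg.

wrap1=192.56_deg

open belt: β = asin((r2−r1)/C) = asin(-7/64) = -6.2793°
wrap1 = π − 2β = 192.5586°
wrap2 = π + 2β = 167.4414°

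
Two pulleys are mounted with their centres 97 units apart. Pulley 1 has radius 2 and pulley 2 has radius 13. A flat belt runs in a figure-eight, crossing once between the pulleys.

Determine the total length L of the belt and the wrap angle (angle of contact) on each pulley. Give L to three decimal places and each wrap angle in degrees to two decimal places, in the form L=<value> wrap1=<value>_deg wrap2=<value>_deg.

L=243.448 wrap1=197.79_deg wrap2=197.79_deg

crossed belt: β = asin((r1+r2)/C) = asin(15/97) = 8.8959°
wrap1 = wrap2 = π + 2β = 197.7917°
tangent length = C·cosβ = 95.8332
L = (r1+r2)·wrap + 2·C·cosβ = 15·3.4521 + 2·95.8332 = 243.4481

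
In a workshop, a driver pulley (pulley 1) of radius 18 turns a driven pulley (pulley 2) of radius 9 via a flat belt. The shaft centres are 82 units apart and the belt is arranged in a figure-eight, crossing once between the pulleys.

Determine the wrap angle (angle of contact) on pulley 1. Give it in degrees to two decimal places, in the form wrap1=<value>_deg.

crossed belt: β = asin((r1+r2)/C) = asin(27/82) = 19.2244°
wrap1 = wrap2 = π + 2β = 218.4487°

wrap1=218.45_deg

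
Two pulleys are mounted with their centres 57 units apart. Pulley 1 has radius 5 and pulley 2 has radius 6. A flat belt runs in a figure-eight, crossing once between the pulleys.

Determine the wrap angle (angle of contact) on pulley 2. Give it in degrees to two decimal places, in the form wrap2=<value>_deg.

crossed belt: β = asin((r1+r2)/C) = asin(11/57) = 11.1269°
wrap1 = wrap2 = π + 2β = 202.2538°

wrap2=202.25_deg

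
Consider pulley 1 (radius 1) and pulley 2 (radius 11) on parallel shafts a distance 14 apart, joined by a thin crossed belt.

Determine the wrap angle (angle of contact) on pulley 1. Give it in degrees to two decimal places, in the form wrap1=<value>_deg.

crossed belt: β = asin((r1+r2)/C) = asin(12/14) = 58.9973°
wrap1 = wrap2 = π + 2β = 297.9946°

wrap1=297.99_deg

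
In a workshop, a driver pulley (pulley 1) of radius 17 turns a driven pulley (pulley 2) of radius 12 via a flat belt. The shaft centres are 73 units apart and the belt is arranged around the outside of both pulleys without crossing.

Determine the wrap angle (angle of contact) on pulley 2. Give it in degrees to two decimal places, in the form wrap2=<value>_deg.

open belt: β = asin((r2−r1)/C) = asin(-5/73) = -3.9274°
wrap1 = π − 2β = 187.8549°
wrap2 = π + 2β = 172.1451°

wrap2=172.15_deg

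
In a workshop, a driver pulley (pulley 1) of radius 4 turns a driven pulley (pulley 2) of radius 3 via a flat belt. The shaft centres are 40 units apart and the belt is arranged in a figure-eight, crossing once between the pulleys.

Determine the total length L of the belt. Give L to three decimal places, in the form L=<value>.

crossed belt: β = asin((r1+r2)/C) = asin(7/40) = 10.0787°
wrap1 = wrap2 = π + 2β = 200.1573°
tangent length = C·cosβ = 39.3827
L = (r1+r2)·wrap + 2·C·cosβ = 7·3.4934 + 2·39.3827 = 103.2193

L=103.219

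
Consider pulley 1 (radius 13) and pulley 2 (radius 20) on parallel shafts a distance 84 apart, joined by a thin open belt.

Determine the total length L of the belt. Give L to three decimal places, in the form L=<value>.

L=272.256

open belt: β = asin((r2−r1)/C) = asin(7/84) = 4.7802°
wrap1 = π − 2β = 170.4396°
wrap2 = π + 2β = 189.5604°
tangent length = C·cosβ = 83.7078
L = r1·wrap1 + r2·wrap2 + 2·C·cosβ = 13·2.9747 + 20·3.3085 + 2·83.7078 = 272.2562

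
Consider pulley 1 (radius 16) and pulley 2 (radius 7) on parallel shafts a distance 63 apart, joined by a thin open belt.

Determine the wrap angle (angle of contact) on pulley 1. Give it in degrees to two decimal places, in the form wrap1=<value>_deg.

wrap1=196.43_deg

open belt: β = asin((r2−r1)/C) = asin(-9/63) = -8.2132°
wrap1 = π − 2β = 196.4264°
wrap2 = π + 2β = 163.5736°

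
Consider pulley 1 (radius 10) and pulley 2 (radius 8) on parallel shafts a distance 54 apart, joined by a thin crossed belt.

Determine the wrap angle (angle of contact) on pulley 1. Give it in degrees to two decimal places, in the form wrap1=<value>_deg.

wrap1=218.94_deg

crossed belt: β = asin((r1+r2)/C) = asin(18/54) = 19.4712°
wrap1 = wrap2 = π + 2β = 218.9424°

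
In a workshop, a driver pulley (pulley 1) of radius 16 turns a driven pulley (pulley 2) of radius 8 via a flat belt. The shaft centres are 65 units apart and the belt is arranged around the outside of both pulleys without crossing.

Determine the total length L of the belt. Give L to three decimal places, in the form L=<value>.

open belt: β = asin((r2−r1)/C) = asin(-8/65) = -7.0697°
wrap1 = π − 2β = 194.1394°
wrap2 = π + 2β = 165.8606°
tangent length = C·cosβ = 64.5058
L = r1·wrap1 + r2·wrap2 + 2·C·cosβ = 16·3.3884 + 8·2.8948 + 2·64.5058 = 206.3841

L=206.384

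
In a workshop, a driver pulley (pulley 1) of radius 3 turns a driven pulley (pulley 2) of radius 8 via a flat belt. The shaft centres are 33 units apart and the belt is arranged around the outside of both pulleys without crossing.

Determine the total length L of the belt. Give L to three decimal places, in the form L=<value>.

open belt: β = asin((r2−r1)/C) = asin(5/33) = 8.7147°
wrap1 = π − 2β = 162.5705°
wrap2 = π + 2β = 197.4295°
tangent length = C·cosβ = 32.6190
L = r1·wrap1 + r2·wrap2 + 2·C·cosβ = 3·2.8374 + 8·3.4458 + 2·32.6190 = 101.3166

L=101.317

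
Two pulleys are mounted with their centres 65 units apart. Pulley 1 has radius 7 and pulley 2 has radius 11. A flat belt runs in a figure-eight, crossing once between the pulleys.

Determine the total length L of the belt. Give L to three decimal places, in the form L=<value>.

crossed belt: β = asin((r1+r2)/C) = asin(18/65) = 16.0766°
wrap1 = wrap2 = π + 2β = 212.1533°
tangent length = C·cosβ = 62.4580
L = (r1+r2)·wrap + 2·C·cosβ = 18·3.7028 + 2·62.4580 = 191.5659

L=191.566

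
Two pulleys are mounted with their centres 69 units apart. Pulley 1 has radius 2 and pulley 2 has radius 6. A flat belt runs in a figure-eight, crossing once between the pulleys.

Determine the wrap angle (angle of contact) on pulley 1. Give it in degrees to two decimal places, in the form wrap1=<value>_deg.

wrap1=193.32_deg

crossed belt: β = asin((r1+r2)/C) = asin(8/69) = 6.6580°
wrap1 = wrap2 = π + 2β = 193.3159°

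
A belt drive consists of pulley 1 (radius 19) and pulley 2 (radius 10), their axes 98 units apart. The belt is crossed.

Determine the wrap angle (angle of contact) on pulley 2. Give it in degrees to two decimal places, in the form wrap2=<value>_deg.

wrap2=214.43_deg

crossed belt: β = asin((r1+r2)/C) = asin(29/98) = 17.2126°
wrap1 = wrap2 = π + 2β = 214.4252°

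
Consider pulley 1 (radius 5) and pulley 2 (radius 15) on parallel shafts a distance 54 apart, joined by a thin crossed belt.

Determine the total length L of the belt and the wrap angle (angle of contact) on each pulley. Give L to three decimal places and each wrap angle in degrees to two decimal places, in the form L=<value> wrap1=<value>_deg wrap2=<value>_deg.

crossed belt: β = asin((r1+r2)/C) = asin(20/54) = 21.7385°
wrap1 = wrap2 = π + 2β = 223.4769°
tangent length = C·cosβ = 50.1597
L = (r1+r2)·wrap + 2·C·cosβ = 20·3.9004 + 2·50.1597 = 178.3277

L=178.328 wrap1=223.48_deg wrap2=223.48_deg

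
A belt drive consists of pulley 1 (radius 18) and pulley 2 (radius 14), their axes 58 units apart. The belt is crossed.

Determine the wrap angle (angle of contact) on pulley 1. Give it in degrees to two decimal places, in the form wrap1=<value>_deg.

crossed belt: β = asin((r1+r2)/C) = asin(32/58) = 33.4854°
wrap1 = wrap2 = π + 2β = 246.9708°

wrap1=246.97_deg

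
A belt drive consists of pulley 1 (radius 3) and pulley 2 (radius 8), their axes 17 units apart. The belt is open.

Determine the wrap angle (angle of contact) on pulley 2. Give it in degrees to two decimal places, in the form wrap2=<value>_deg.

wrap2=214.21_deg

open belt: β = asin((r2−r1)/C) = asin(5/17) = 17.1046°
wrap1 = π − 2β = 145.7907°
wrap2 = π + 2β = 214.2093°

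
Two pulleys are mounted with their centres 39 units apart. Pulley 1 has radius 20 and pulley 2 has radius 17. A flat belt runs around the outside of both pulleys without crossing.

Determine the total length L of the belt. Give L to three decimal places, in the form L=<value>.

open belt: β = asin((r2−r1)/C) = asin(-3/39) = -4.4117°
wrap1 = π − 2β = 188.8235°
wrap2 = π + 2β = 171.1765°
tangent length = C·cosβ = 38.8844
L = r1·wrap1 + r2·wrap2 + 2·C·cosβ = 20·3.2956 + 17·2.9876 + 2·38.8844 = 194.4698

L=194.470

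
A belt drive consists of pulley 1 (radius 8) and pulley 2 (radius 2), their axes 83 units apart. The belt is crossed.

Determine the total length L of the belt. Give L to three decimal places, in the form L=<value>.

crossed belt: β = asin((r1+r2)/C) = asin(10/83) = 6.9199°
wrap1 = wrap2 = π + 2β = 193.8398°
tangent length = C·cosβ = 82.3954
L = (r1+r2)·wrap + 2·C·cosβ = 10·3.3831 + 2·82.3954 = 198.6222

L=198.622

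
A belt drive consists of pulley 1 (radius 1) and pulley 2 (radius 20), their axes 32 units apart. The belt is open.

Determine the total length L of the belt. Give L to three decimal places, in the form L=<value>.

L=141.628

open belt: β = asin((r2−r1)/C) = asin(19/32) = 36.4236°
wrap1 = π − 2β = 107.1529°
wrap2 = π + 2β = 252.8471°
tangent length = C·cosβ = 25.7488
L = r1·wrap1 + r2·wrap2 + 2·C·cosβ = 1·1.8702 + 20·4.4130 + 2·25.7488 = 141.6280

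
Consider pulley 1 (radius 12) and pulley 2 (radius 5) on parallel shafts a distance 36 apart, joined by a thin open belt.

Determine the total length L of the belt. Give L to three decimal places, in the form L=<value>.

L=126.773

open belt: β = asin((r2−r1)/C) = asin(-7/36) = -11.2123°
wrap1 = π − 2β = 202.4245°
wrap2 = π + 2β = 157.5755°
tangent length = C·cosβ = 35.3129
L = r1·wrap1 + r2·wrap2 + 2·C·cosβ = 12·3.5330 + 5·2.7502 + 2·35.3129 = 126.7725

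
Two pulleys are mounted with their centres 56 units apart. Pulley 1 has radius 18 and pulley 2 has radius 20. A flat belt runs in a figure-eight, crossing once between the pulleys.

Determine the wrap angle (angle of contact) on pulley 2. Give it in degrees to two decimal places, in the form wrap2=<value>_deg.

crossed belt: β = asin((r1+r2)/C) = asin(38/56) = 42.7321°
wrap1 = wrap2 = π + 2β = 265.4642°

wrap2=265.46_deg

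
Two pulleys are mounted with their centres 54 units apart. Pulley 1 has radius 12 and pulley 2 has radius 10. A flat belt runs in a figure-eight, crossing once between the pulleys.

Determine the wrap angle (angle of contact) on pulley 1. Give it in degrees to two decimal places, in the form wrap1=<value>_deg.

crossed belt: β = asin((r1+r2)/C) = asin(22/54) = 24.0421°
wrap1 = wrap2 = π + 2β = 228.0842°

wrap1=228.08_deg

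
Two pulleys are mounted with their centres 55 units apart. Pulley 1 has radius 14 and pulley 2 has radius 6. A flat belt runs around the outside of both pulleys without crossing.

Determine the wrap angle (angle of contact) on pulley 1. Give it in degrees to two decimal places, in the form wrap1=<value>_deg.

wrap1=196.73_deg

open belt: β = asin((r2−r1)/C) = asin(-8/55) = -8.3636°
wrap1 = π − 2β = 196.7272°
wrap2 = π + 2β = 163.2728°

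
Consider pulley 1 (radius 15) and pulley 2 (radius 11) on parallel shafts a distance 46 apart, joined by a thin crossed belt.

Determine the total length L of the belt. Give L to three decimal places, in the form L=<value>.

L=188.812

crossed belt: β = asin((r1+r2)/C) = asin(26/46) = 34.4174°
wrap1 = wrap2 = π + 2β = 248.8348°
tangent length = C·cosβ = 37.9473
L = (r1+r2)·wrap + 2·C·cosβ = 26·4.3430 + 2·37.9473 = 188.8123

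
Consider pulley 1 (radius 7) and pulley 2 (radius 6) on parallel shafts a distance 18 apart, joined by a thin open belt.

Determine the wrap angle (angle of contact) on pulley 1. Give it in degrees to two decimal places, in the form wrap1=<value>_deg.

open belt: β = asin((r2−r1)/C) = asin(-1/18) = -3.1847°
wrap1 = π − 2β = 186.3695°
wrap2 = π + 2β = 173.6305°

wrap1=186.37_deg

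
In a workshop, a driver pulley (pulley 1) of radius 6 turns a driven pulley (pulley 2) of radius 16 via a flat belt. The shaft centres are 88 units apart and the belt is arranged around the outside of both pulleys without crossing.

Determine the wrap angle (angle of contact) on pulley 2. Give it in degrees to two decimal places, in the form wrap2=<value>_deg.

open belt: β = asin((r2−r1)/C) = asin(10/88) = 6.5250°
wrap1 = π − 2β = 166.9500°
wrap2 = π + 2β = 193.0500°

wrap2=193.05_deg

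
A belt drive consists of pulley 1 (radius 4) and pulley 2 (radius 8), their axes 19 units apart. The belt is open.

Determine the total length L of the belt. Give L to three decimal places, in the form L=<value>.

L=76.544

open belt: β = asin((r2−r1)/C) = asin(4/19) = 12.1532°
wrap1 = π − 2β = 155.6936°
wrap2 = π + 2β = 204.3064°
tangent length = C·cosβ = 18.5742
L = r1·wrap1 + r2·wrap2 + 2·C·cosβ = 4·2.7174 + 8·3.5658 + 2·18.5742 = 76.5444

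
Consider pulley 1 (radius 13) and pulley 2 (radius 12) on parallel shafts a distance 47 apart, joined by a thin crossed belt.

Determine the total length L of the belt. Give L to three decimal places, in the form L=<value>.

L=186.182

crossed belt: β = asin((r1+r2)/C) = asin(25/47) = 32.1349°
wrap1 = wrap2 = π + 2β = 244.2699°
tangent length = C·cosβ = 39.7995
L = (r1+r2)·wrap + 2·C·cosβ = 25·4.2633 + 2·39.7995 = 186.1818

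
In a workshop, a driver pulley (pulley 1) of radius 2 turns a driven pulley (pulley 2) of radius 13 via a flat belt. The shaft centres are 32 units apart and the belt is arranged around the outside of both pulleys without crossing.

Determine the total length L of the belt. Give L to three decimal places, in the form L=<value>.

open belt: β = asin((r2−r1)/C) = asin(11/32) = 20.1055°
wrap1 = π − 2β = 139.7890°
wrap2 = π + 2β = 220.2110°
tangent length = C·cosβ = 30.0500
L = r1·wrap1 + r2·wrap2 + 2·C·cosβ = 2·2.4398 + 13·3.8434 + 2·30.0500 = 114.9438

L=114.944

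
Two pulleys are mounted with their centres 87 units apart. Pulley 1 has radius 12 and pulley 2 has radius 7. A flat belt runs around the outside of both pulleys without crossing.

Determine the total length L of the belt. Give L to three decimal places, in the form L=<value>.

L=233.978

open belt: β = asin((r2−r1)/C) = asin(-5/87) = -3.2947°
wrap1 = π − 2β = 186.5894°
wrap2 = π + 2β = 173.4106°
tangent length = C·cosβ = 86.8562
L = r1·wrap1 + r2·wrap2 + 2·C·cosβ = 12·3.2566 + 7·3.0266 + 2·86.8562 = 233.9777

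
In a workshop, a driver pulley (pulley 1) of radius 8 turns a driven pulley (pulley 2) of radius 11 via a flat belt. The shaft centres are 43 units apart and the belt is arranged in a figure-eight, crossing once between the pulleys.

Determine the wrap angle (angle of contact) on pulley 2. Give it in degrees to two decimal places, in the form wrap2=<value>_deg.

wrap2=232.45_deg

crossed belt: β = asin((r1+r2)/C) = asin(19/43) = 26.2226°
wrap1 = wrap2 = π + 2β = 232.4453°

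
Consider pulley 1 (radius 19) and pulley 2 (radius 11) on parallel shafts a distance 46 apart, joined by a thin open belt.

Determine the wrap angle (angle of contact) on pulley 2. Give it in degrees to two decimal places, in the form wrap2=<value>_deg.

wrap2=159.97_deg

open belt: β = asin((r2−r1)/C) = asin(-8/46) = -10.0154°
wrap1 = π − 2β = 200.0308°
wrap2 = π + 2β = 159.9692°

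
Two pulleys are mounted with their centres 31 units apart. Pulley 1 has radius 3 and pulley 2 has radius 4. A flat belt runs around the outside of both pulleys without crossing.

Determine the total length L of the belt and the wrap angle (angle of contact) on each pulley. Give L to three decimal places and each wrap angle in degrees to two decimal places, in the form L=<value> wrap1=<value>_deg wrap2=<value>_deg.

open belt: β = asin((r2−r1)/C) = asin(1/31) = 1.8486°
wrap1 = π − 2β = 176.3029°
wrap2 = π + 2β = 183.6971°
tangent length = C·cosβ = 30.9839
L = r1·wrap1 + r2·wrap2 + 2·C·cosβ = 3·3.0771 + 4·3.2061 + 2·30.9839 = 84.0234

L=84.023 wrap1=176.30_deg wrap2=183.70_deg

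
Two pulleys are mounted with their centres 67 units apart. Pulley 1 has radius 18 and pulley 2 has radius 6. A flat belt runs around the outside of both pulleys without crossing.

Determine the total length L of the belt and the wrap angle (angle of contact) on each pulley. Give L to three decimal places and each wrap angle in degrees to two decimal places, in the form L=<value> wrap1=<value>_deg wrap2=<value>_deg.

L=211.553 wrap1=200.64_deg wrap2=159.36_deg

open belt: β = asin((r2−r1)/C) = asin(-12/67) = -10.3176°
wrap1 = π − 2β = 200.6352°
wrap2 = π + 2β = 159.3648°
tangent length = C·cosβ = 65.9166
L = r1·wrap1 + r2·wrap2 + 2·C·cosβ = 18·3.5017 + 6·2.7814 + 2·65.9166 = 211.5533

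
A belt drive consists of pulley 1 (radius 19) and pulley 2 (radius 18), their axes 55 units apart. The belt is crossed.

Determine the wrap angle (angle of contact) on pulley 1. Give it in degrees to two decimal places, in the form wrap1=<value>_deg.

crossed belt: β = asin((r1+r2)/C) = asin(37/55) = 42.2779°
wrap1 = wrap2 = π + 2β = 264.5558°

wrap1=264.56_deg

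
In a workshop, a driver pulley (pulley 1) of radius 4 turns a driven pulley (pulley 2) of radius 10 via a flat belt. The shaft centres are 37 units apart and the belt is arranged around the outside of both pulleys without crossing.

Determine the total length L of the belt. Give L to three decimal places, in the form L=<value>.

open belt: β = asin((r2−r1)/C) = asin(6/37) = 9.3324°
wrap1 = π − 2β = 161.3352°
wrap2 = π + 2β = 198.6648°
tangent length = C·cosβ = 36.5103
L = r1·wrap1 + r2·wrap2 + 2·C·cosβ = 4·2.8158 + 10·3.4674 + 2·36.5103 = 118.9574

L=118.957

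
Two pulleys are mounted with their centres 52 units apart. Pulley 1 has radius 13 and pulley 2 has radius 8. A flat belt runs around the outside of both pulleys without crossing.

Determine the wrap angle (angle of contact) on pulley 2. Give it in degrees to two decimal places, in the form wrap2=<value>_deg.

wrap2=168.96_deg

open belt: β = asin((r2−r1)/C) = asin(-5/52) = -5.5177°
wrap1 = π − 2β = 191.0355°
wrap2 = π + 2β = 168.9645°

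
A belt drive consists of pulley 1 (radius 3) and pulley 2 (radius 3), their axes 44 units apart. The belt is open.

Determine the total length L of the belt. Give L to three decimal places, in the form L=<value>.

L=106.850

open belt: β = asin((r2−r1)/C) = asin(0/44) = 0.0000°
wrap1 = π − 2β = 180.0000°
wrap2 = π + 2β = 180.0000°
tangent length = C·cosβ = 44.0000
L = r1·wrap1 + r2·wrap2 + 2·C·cosβ = 3·3.1416 + 3·3.1416 + 2·44.0000 = 106.8496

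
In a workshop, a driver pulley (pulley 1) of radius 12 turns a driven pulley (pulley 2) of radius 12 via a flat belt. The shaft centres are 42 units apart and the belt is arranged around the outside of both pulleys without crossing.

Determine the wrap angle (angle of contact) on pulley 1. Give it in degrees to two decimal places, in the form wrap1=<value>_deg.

open belt: β = asin((r2−r1)/C) = asin(0/42) = 0.0000°
wrap1 = π − 2β = 180.0000°
wrap2 = π + 2β = 180.0000°

wrap1=180.00_deg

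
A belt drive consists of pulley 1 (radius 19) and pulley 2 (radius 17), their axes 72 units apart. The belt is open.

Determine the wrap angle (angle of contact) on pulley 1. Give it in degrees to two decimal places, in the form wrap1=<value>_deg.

open belt: β = asin((r2−r1)/C) = asin(-2/72) = -1.5918°
wrap1 = π − 2β = 183.1835°
wrap2 = π + 2β = 176.8165°

wrap1=183.18_deg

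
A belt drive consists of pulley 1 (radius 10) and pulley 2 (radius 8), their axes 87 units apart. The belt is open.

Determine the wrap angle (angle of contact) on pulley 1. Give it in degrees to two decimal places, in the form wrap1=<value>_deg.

wrap1=182.63_deg

open belt: β = asin((r2−r1)/C) = asin(-2/87) = -1.3173°
wrap1 = π − 2β = 182.6345°
wrap2 = π + 2β = 177.3655°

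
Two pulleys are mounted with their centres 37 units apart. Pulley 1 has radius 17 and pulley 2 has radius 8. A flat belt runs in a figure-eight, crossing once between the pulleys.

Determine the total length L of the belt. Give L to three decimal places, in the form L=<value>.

crossed belt: β = asin((r1+r2)/C) = asin(25/37) = 42.5066°
wrap1 = wrap2 = π + 2β = 265.0133°
tangent length = C·cosβ = 27.2764
L = (r1+r2)·wrap + 2·C·cosβ = 25·4.6254 + 2·27.2764 = 170.1866

L=170.187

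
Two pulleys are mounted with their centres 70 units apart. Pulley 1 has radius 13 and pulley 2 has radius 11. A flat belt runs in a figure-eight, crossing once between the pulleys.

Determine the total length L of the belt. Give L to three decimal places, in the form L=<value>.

crossed belt: β = asin((r1+r2)/C) = asin(24/70) = 20.0510°
wrap1 = wrap2 = π + 2β = 220.1021°
tangent length = C·cosβ = 65.7571
L = (r1+r2)·wrap + 2·C·cosβ = 24·3.8415 + 2·65.7571 = 223.7104

L=223.710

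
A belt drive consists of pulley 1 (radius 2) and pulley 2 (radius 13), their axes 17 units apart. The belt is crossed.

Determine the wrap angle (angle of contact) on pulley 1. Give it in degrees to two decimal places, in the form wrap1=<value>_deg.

crossed belt: β = asin((r1+r2)/C) = asin(15/17) = 61.9275°
wrap1 = wrap2 = π + 2β = 303.8550°

wrap1=303.86_deg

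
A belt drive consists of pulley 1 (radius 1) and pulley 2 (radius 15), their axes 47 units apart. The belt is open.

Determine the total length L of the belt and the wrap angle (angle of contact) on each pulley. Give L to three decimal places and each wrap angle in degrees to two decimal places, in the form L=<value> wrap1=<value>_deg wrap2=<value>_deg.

L=148.467 wrap1=145.34_deg wrap2=214.66_deg

open belt: β = asin((r2−r1)/C) = asin(14/47) = 17.3299°
wrap1 = π − 2β = 145.3403°
wrap2 = π + 2β = 214.6597°
tangent length = C·cosβ = 44.8665
L = r1·wrap1 + r2·wrap2 + 2·C·cosβ = 1·2.5367 + 15·3.7465 + 2·44.8665 = 148.4674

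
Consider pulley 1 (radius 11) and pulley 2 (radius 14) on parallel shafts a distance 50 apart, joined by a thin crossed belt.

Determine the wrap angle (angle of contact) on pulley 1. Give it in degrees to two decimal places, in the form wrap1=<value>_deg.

wrap1=240.00_deg

crossed belt: β = asin((r1+r2)/C) = asin(25/50) = 30.0000°
wrap1 = wrap2 = π + 2β = 240.0000°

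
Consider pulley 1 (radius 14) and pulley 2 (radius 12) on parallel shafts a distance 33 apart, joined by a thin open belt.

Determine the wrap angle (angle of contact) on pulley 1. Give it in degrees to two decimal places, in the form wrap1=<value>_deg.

open belt: β = asin((r2−r1)/C) = asin(-2/33) = -3.4746°
wrap1 = π − 2β = 186.9492°
wrap2 = π + 2β = 173.0508°

wrap1=186.95_deg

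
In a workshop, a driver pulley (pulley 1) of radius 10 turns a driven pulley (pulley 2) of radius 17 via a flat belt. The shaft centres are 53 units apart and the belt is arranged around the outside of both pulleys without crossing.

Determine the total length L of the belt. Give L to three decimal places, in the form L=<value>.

L=191.749

open belt: β = asin((r2−r1)/C) = asin(7/53) = 7.5895°
wrap1 = π − 2β = 164.8209°
wrap2 = π + 2β = 195.1791°
tangent length = C·cosβ = 52.5357
L = r1·wrap1 + r2·wrap2 + 2·C·cosβ = 10·2.8767 + 17·3.4065 + 2·52.5357 = 191.7489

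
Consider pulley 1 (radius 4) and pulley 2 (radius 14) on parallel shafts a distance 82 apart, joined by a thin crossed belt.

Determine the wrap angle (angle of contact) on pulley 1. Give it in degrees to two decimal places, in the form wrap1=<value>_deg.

crossed belt: β = asin((r1+r2)/C) = asin(18/82) = 12.6804°
wrap1 = wrap2 = π + 2β = 205.3608°

wrap1=205.36_deg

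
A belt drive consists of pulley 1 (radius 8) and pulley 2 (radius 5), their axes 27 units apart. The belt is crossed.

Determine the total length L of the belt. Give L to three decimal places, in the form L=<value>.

L=101.230

crossed belt: β = asin((r1+r2)/C) = asin(13/27) = 28.7822°
wrap1 = wrap2 = π + 2β = 237.5644°
tangent length = C·cosβ = 23.6643
L = (r1+r2)·wrap + 2·C·cosβ = 13·4.1463 + 2·23.6643 = 101.2303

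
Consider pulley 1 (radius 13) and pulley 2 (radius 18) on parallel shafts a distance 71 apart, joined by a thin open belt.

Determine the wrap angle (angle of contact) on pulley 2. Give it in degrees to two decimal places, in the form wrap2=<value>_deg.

wrap2=188.08_deg

open belt: β = asin((r2−r1)/C) = asin(5/71) = 4.0383°
wrap1 = π − 2β = 171.9235°
wrap2 = π + 2β = 188.0765°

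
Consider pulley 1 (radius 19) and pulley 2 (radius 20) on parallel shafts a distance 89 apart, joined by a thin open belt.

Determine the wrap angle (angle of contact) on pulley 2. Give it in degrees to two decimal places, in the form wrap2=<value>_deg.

wrap2=181.29_deg

open belt: β = asin((r2−r1)/C) = asin(1/89) = 0.6438°
wrap1 = π − 2β = 178.7124°
wrap2 = π + 2β = 181.2876°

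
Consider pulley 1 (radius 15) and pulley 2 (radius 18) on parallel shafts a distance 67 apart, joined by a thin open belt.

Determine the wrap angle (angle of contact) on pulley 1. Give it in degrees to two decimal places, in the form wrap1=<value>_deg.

open belt: β = asin((r2−r1)/C) = asin(3/67) = 2.5663°
wrap1 = π − 2β = 174.8673°
wrap2 = π + 2β = 185.1327°

wrap1=174.87_deg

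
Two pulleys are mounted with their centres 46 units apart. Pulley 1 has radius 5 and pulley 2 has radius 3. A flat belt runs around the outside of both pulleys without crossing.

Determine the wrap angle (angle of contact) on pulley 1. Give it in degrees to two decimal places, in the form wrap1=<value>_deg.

open belt: β = asin((r2−r1)/C) = asin(-2/46) = -2.4919°
wrap1 = π − 2β = 184.9838°
wrap2 = π + 2β = 175.0162°

wrap1=184.98_deg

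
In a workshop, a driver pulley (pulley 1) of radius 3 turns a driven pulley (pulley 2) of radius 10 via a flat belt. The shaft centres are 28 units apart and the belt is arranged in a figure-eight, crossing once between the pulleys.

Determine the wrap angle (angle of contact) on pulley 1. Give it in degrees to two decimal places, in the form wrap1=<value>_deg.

wrap1=235.33_deg

crossed belt: β = asin((r1+r2)/C) = asin(13/28) = 27.6640°
wrap1 = wrap2 = π + 2β = 235.3280°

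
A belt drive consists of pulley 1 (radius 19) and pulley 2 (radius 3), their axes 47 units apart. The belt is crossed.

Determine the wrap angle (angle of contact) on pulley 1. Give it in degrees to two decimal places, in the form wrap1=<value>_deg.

crossed belt: β = asin((r1+r2)/C) = asin(22/47) = 27.9101°
wrap1 = wrap2 = π + 2β = 235.8201°

wrap1=235.82_deg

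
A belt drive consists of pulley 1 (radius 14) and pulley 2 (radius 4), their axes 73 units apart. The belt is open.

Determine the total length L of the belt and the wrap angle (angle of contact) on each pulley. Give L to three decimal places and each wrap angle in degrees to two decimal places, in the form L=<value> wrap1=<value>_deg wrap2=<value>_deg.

L=203.921 wrap1=195.75_deg wrap2=164.25_deg

open belt: β = asin((r2−r1)/C) = asin(-10/73) = -7.8735°
wrap1 = π − 2β = 195.7470°
wrap2 = π + 2β = 164.2530°
tangent length = C·cosβ = 72.3118
L = r1·wrap1 + r2·wrap2 + 2·C·cosβ = 14·3.4164 + 4·2.8668 + 2·72.3118 = 203.9207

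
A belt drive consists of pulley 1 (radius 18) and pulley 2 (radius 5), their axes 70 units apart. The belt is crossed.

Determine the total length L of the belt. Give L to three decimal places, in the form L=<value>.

L=219.884

crossed belt: β = asin((r1+r2)/C) = asin(23/70) = 19.1821°
wrap1 = wrap2 = π + 2β = 218.3642°
tangent length = C·cosβ = 66.1135
L = (r1+r2)·wrap + 2·C·cosβ = 23·3.8112 + 2·66.1135 = 219.8841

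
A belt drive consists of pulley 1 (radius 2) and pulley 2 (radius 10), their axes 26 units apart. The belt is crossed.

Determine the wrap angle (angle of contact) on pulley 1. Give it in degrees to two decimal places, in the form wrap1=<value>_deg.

crossed belt: β = asin((r1+r2)/C) = asin(12/26) = 27.4864°
wrap1 = wrap2 = π + 2β = 234.9729°

wrap1=234.97_deg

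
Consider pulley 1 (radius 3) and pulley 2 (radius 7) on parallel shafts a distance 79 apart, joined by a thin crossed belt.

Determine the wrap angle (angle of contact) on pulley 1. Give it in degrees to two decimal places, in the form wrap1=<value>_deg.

wrap1=194.54_deg

crossed belt: β = asin((r1+r2)/C) = asin(10/79) = 7.2721°
wrap1 = wrap2 = π + 2β = 194.5443°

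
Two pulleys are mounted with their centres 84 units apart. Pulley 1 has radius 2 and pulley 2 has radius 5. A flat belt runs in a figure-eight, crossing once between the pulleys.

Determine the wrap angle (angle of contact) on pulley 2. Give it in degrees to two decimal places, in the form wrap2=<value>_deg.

wrap2=189.56_deg

crossed belt: β = asin((r1+r2)/C) = asin(7/84) = 4.7802°
wrap1 = wrap2 = π + 2β = 189.5604°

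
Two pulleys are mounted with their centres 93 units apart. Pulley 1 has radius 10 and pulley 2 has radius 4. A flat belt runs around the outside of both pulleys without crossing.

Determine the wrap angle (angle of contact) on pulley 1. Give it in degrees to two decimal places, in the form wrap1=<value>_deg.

wrap1=187.40_deg

open belt: β = asin((r2−r1)/C) = asin(-6/93) = -3.6991°
wrap1 = π − 2β = 187.3981°
wrap2 = π + 2β = 172.6019°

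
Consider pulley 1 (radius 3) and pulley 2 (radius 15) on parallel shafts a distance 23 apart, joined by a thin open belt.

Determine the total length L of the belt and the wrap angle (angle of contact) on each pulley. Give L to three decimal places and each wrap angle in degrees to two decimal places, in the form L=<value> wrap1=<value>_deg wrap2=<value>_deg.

L=108.965 wrap1=117.10_deg wrap2=242.90_deg

open belt: β = asin((r2−r1)/C) = asin(12/23) = 31.4490°
wrap1 = π − 2β = 117.1020°
wrap2 = π + 2β = 242.8980°
tangent length = C·cosβ = 19.6214
L = r1·wrap1 + r2·wrap2 + 2·C·cosβ = 3·2.0438 + 15·4.2394 + 2·19.6214 = 108.9648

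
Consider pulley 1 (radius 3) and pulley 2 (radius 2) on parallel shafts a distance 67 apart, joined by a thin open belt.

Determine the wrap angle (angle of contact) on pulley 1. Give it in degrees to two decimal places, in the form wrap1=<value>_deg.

wrap1=181.71_deg

open belt: β = asin((r2−r1)/C) = asin(-1/67) = -0.8552°
wrap1 = π − 2β = 181.7104°
wrap2 = π + 2β = 178.2896°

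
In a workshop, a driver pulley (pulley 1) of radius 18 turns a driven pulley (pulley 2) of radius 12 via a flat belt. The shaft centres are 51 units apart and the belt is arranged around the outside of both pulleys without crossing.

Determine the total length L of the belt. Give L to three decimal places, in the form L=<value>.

L=196.954

open belt: β = asin((r2−r1)/C) = asin(-6/51) = -6.7563°
wrap1 = π − 2β = 193.5127°
wrap2 = π + 2β = 166.4873°
tangent length = C·cosβ = 50.6458
L = r1·wrap1 + r2·wrap2 + 2·C·cosβ = 18·3.3774 + 12·2.9058 + 2·50.6458 = 196.9545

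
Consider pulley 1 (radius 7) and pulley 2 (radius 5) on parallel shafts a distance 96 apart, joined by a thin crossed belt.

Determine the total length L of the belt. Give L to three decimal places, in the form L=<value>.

crossed belt: β = asin((r1+r2)/C) = asin(12/96) = 7.1808°
wrap1 = wrap2 = π + 2β = 194.3615°
tangent length = C·cosβ = 95.2470
L = (r1+r2)·wrap + 2·C·cosβ = 12·3.3922 + 2·95.2470 = 231.2011

L=231.201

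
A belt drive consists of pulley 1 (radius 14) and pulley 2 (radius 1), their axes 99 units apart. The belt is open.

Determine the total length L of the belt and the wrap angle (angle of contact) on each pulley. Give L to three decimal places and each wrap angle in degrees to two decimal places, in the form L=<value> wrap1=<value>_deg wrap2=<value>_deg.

L=246.833 wrap1=195.09_deg wrap2=164.91_deg

open belt: β = asin((r2−r1)/C) = asin(-13/99) = -7.5455°
wrap1 = π − 2β = 195.0910°
wrap2 = π + 2β = 164.9090°
tangent length = C·cosβ = 98.1428
L = r1·wrap1 + r2·wrap2 + 2·C·cosβ = 14·3.4050 + 1·2.8782 + 2·98.1428 = 246.8334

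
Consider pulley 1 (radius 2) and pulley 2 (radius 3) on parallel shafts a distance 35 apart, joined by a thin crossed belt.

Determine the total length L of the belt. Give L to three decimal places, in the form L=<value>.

crossed belt: β = asin((r1+r2)/C) = asin(5/35) = 8.2132°
wrap1 = wrap2 = π + 2β = 196.4264°
tangent length = C·cosβ = 34.6410
L = (r1+r2)·wrap + 2·C·cosβ = 5·3.4283 + 2·34.6410 = 86.4235

L=86.423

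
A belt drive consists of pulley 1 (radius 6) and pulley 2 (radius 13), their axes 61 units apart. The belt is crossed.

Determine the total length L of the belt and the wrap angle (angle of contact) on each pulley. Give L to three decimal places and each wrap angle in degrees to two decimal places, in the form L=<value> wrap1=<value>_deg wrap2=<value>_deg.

crossed belt: β = asin((r1+r2)/C) = asin(19/61) = 18.1482°
wrap1 = wrap2 = π + 2β = 216.2963°
tangent length = C·cosβ = 57.9655
L = (r1+r2)·wrap + 2·C·cosβ = 19·3.7751 + 2·57.9655 = 187.6576

L=187.658 wrap1=216.30_deg wrap2=216.30_deg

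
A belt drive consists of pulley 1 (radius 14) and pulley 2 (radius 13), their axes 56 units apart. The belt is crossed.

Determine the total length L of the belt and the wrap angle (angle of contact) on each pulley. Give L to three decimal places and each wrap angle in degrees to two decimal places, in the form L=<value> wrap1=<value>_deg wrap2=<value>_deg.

crossed belt: β = asin((r1+r2)/C) = asin(27/56) = 28.8254°
wrap1 = wrap2 = π + 2β = 237.6509°
tangent length = C·cosβ = 49.0612
L = (r1+r2)·wrap + 2·C·cosβ = 27·4.1478 + 2·49.0612 = 210.1127

L=210.113 wrap1=237.65_deg wrap2=237.65_deg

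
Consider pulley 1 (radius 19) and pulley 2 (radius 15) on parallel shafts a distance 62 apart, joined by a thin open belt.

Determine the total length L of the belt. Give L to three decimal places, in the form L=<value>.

L=231.072

open belt: β = asin((r2−r1)/C) = asin(-4/62) = -3.6991°
wrap1 = π − 2β = 187.3981°
wrap2 = π + 2β = 172.6019°
tangent length = C·cosβ = 61.8708
L = r1·wrap1 + r2·wrap2 + 2·C·cosβ = 19·3.2707 + 15·3.0125 + 2·61.8708 = 231.0723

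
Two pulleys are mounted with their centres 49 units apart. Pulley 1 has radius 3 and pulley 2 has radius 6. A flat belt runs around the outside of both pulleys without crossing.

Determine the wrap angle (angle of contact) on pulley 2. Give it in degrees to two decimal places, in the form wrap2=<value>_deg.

open belt: β = asin((r2−r1)/C) = asin(3/49) = 3.5101°
wrap1 = π − 2β = 172.9798°
wrap2 = π + 2β = 187.0202°

wrap2=187.02_deg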